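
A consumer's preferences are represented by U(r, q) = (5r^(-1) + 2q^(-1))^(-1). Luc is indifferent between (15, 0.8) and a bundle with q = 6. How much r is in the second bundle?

r = 2

U depends on (r, q) only through S = 5r^(-1) + 2q^(-1), so equal utility means equal S. At (15, 0.8): S = 17/6.
With q = 6: 2·6^(-1) = 1/3, so 5r^(-1) = 17/6 − 1/3 = 2.5, i.e. r^(-1) = 0.5.
Hence r = 1/0.5 = 2.
Check: U(2, 6) = 0.3529.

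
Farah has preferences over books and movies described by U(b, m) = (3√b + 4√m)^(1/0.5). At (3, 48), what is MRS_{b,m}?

For CES with ρ = 0.5, MRS = (3/4)·√(m/b).
At (3, 48): MRS = 3.
That is, one extra unit of b is worth 3 units of m at the margin.

MRS = 3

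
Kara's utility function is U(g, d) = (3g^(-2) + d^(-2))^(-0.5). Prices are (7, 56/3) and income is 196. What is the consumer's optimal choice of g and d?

g* = 12, d* = 6

For CES with ρ = -2, MRS = (3/1)·(d/g)^3.
Tangency: set MRS = p_g/p_d = 7/(56/3) = 0.375.
So (d/g)^3 = 0.125; taking the cube root, d/g = 0.5, i.e. d = 0.5·g.
Substitute into the budget 7·g + (56/3)·d = 196: (49/3)·g = 196, so g* = 12 and d* = 0.5·12 = 6.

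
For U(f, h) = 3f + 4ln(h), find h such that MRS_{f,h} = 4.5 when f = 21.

h = 6

MU_f = 3, MU_h = 4/h.
MRS = 3 ÷ (4/h).
MRS depends only on h: 0.75·h = 4.5 ⇒ h = 4.5/0.75 = 6.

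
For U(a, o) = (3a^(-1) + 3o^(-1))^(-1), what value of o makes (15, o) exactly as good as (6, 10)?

U depends on (a, o) only through S = 3a^(-1) + 3o^(-1), so equal utility means equal S. At (6, 10): S = 0.8.
With a = 15: 3·15^(-1) = 0.2, so 3o^(-1) = 0.8 − 0.2 = 0.6, i.e. o^(-1) = 0.2.
Hence o = 1/0.2 = 5.
Check: U(15, 5) = 1.25.

o = 5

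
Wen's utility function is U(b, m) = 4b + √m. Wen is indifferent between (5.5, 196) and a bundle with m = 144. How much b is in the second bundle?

b = 6

U(5.5, 196) = 36.
Set U(b, 144) = 36 and solve.
With m = 144: √144 = 12, so 4b = 36 − 12 = 24 and b = 6.
Check: U(6, 144) = 36.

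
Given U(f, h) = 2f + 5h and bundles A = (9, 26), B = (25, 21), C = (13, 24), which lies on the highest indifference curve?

Evaluate utility at each bundle:
U(A) = 148.
U(B) = 155.
U(C) = 146.
Highest utility is B, so B ≻ A ≻ C.

Bundle B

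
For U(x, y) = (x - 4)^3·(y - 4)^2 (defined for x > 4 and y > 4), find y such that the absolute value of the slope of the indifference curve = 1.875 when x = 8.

MU_x = 3·(x−4)^2·(y−4)^2, MU_y = 2·(x−4)^3·(y−4).
MRS = (3/2)·(y−4)/(x−4).
Substitute x = 8: MRS = (y − 4)/(8/3). Setting this equal to 1.875 gives y − 4 = 1.875·(8/3) = 5, so y = 9.

y = 9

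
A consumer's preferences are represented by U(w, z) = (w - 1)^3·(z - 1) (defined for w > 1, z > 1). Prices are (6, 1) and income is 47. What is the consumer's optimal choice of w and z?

w* = 6, z* = 11

MU_w = 3·(w−1)^2·(z−1), MU_z = (w−1)^3.
MRS = (3/1)·(z−1)/(w−1).
Tangency: set MRS = p_w/p_z = 6/1 = 6.
So (3/1)·(z − 1)/(w − 1) = 6, i.e. (z − 1) = 2·(w − 1).
Rewrite the budget in excess-of-subsistence terms: 6·(w − 1) + 1·(z − 1) = 47 − 6·1 − 1·1 = 40.
Substituting, 8·(w − 1) = 40, so w − 1 = 5 and w* = 6.
Then z − 1 = 2·5 = 10, so z* = 11.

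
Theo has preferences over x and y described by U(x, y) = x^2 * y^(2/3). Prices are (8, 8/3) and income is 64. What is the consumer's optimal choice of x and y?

x* = 6, y* = 6

MU_x = 2·x·y^(2/3) and MU_y = 2/3·x^2·y^(-1/3).
MRS = MU_x/MU_y = (3)·y/x.
Tangency: set MRS = p_x/p_y = 8/(8/3) = 3.
So (3)·y/x = 3, i.e. y = x.
Substitute into the budget 8·x + (8/3)·y = 64: (32/3)·x = 64, so x* = 6.
Then y* = 6.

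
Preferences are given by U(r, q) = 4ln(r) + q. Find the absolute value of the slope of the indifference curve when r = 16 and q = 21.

MRS = 0.25

MU_r = 4/r, MU_q = 1.
MRS = 4/r ÷ 1.
At (16, 21): MRS = 0.25.
That is, one extra unit of r is worth 0.25 units of q at the margin.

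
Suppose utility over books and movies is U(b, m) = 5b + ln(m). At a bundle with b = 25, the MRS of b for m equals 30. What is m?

MU_b = 5, MU_m = 1/m.
MRS = 5 ÷ (1/m).
MRS depends only on m: 5·m = 30 ⇒ m = 30/5 = 6.

m = 6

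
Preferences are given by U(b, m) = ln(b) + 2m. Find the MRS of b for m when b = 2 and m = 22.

MU_b = 1/b, MU_m = 2.
MRS = 1/b ÷ 2.
At (2, 22): MRS = 0.25.
That is, one extra unit of b is worth 0.25 units of m at the margin.

MRS = 0.25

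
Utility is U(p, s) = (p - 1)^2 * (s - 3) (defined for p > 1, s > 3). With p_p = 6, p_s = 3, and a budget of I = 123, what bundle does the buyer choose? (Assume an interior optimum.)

MU_p = 2·(p−1)·(s−3), MU_s = (p−1)^2.
MRS = (2/1)·(s−3)/(p−1).
Tangency: set MRS = p_p/p_s = 6/3 = 2.
So (2/1)·(s − 3)/(p − 1) = 2, i.e. (s − 3) = (p − 1).
Rewrite the budget in excess-of-subsistence terms: 6·(p − 1) + 3·(s − 3) = 123 − 6·1 − 3·3 = 108.
Substituting, 9·(p − 1) = 108, so p − 1 = 12 and p* = 13.
Then s − 3 = 12, so s* = 15.

p* = 13, s* = 15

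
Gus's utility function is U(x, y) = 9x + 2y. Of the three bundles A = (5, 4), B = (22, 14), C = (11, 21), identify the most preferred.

Bundle B

Evaluate utility at each bundle:
U(A) = 53.
U(B) = 226.
U(C) = 141.
Highest utility is B, so B ≻ C ≻ A.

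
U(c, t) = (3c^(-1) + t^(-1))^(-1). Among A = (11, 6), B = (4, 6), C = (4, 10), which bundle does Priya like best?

Evaluate utility at each bundle:
U(A) = 2.276.
U(B) = 1.091.
U(C) = 1.176.
Highest utility is A, so A ≻ C ≻ B.

Bundle A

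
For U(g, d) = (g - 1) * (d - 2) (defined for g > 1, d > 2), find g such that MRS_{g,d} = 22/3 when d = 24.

g = 4

MU_g = (d−2), MU_d = (g−1).
MRS = (d−2)/(g−1).
Substitute d = 24: MRS = 22/(g − 1). Setting this equal to 22/3 gives g − 1 = 22/(22/3) = 3, so g = 4.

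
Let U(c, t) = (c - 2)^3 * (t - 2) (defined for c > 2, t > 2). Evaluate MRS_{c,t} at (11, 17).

MU_c = 3·(c−2)^2·(t−2), MU_t = (c−2)^3.
MRS = (3/1)·(t−2)/(c−2).
At (11, 17): MRS = 5.
So at (11, 17) the consumer would give up 5 units of t for one more unit of c.

MRS = 5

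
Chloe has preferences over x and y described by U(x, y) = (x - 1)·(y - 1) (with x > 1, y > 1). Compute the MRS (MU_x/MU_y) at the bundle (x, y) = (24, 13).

MU_x = (y−1), MU_y = (x−1).
MRS = (y−1)/(x−1).
At (24, 13): MRS = 12/23.
That is, one extra unit of x is worth 12/23 units of y at the margin.

MRS = 12/23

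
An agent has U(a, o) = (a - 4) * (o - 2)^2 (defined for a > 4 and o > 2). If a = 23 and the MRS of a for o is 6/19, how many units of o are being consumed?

o = 14

MU_a = (o−2)^2, MU_o = 2·(a−4)·(o−2).
MRS = (1/2)·(o−2)/(a−4).
Substitute a = 23: MRS = (o − 2)/38. Setting this equal to 6/19 gives o − 2 = (6/19)·38 = 12, so o = 14.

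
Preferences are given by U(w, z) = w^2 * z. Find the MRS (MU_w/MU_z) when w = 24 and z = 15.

MRS = 1.25

MU_w = 2·w·z and MU_z = w^2.
MRS = MU_w/MU_z = (2/1)·z/w.
At (24, 15): MRS = 1.25.
That is, one extra unit of w is worth 1.25 units of z at the margin.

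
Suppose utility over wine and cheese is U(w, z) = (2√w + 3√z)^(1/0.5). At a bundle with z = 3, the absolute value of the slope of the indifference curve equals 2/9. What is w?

w = 27

For CES with ρ = 0.5, MRS = (2/3)·√(z/w).
Setting (2/3)·√(3/w) = 2/9 gives √(3/w) = 1/3, so 3/w = 1/9 and w = 27.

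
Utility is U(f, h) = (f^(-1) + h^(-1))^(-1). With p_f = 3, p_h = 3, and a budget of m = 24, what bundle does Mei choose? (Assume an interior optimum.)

f* = 4, h* = 4

For CES with ρ = -1, MRS = (h/f)^2.
Tangency: set MRS = p_f/p_h = 3/3 = 1.
So (h/f)^2 = 1; taking the square root, h/f = 1, i.e. h = f.
Substitute into the budget 3·f + 3·h = 24: 6·f = 24, so f* = 4 and h* = 4.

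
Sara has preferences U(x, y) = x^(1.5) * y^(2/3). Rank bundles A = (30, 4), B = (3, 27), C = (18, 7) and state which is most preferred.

Evaluate utility at each bundle:
U(A) = 414.052.
U(B) = 46.765.
U(C) = 279.452.
Highest utility is A, so A ≻ C ≻ B.

Bundle A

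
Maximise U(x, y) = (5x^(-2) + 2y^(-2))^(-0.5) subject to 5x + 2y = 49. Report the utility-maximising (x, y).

For CES with ρ = -2, MRS = (5/2)·(y/x)^3.
Tangency: set MRS = p_x/p_y = 5/2 = 2.5.
So (y/x)^3 = 1; taking the cube root, y/x = 1, i.e. y = x.
Substitute into the budget 5·x + 2·y = 49: 7·x = 49, so x* = 7 and y* = 7.

x* = 7, y* = 7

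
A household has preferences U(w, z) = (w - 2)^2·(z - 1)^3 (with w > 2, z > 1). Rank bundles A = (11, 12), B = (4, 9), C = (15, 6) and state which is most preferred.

Bundle A

Evaluate utility at each bundle:
U(A) = 107811.
U(B) = 2048.
U(C) = 21125.
Highest utility is A, so A ≻ C ≻ B.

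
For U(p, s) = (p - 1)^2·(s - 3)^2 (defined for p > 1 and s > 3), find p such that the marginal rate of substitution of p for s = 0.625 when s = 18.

MU_p = 2·(p−1)·(s−3)^2, MU_s = 2·(p−1)^2·(s−3).
MRS = (s−3)/(p−1).
Substitute s = 18: MRS = 15/(p − 1). Setting this equal to 0.625 gives p − 1 = 15/0.625 = 24, so p = 25.

p = 25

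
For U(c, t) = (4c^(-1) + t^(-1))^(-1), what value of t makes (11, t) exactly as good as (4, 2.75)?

U depends on (c, t) only through S = 4c^(-1) + t^(-1), so equal utility means equal S. At (4, 2.75): S = 15/11.
With c = 11: 4·11^(-1) = 4/11, so t^(-1) = 15/11 − 4/11 = 1.
Hence t = 1/1 = 1.
Check: U(11, 1) = 0.7333.

t = 1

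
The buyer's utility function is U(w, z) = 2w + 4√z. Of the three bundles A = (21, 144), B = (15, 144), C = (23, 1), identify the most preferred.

Evaluate utility at each bundle:
U(A) = 90.000.
U(B) = 78.000.
U(C) = 50.000.
Highest utility is A, so A ≻ B ≻ C.

Bundle A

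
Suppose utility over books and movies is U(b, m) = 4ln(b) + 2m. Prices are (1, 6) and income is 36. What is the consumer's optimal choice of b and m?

b* = 12, m* = 4

MU_b = 4/b, MU_m = 2.
MRS = 4/b ÷ 2.
Tangency: set MRS = p_b/p_m = 1/6.
MRS depends only on b: 2/b = 1/6 ⇒ b* = 2/(1/6) = 12.
From the budget, 6·m = 36 − 1·12 = 24, so m* = 4.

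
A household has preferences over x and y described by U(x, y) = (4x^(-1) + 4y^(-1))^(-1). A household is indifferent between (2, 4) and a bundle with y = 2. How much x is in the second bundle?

U depends on (x, y) only through S = 4x^(-1) + 4y^(-1), so equal utility means equal S. At (2, 4): S = 3.
With y = 2: 4·2^(-1) = 2, so 4x^(-1) = 3 − 2 = 1, i.e. x^(-1) = 0.25.
Hence x = 1/0.25 = 4.
Check: U(4, 2) = 0.3333.

x = 4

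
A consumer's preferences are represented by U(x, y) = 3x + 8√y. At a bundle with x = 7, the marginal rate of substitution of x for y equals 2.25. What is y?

y = 9

MU_x = 3, MU_y = 8/(2√y).
MRS = 3 ÷ (8/(2√y)).
MRS depends only on y: 0.75·√y = 2.25 ⇒ √y = 2.25/0.75 = 3 ⇒ y = 9.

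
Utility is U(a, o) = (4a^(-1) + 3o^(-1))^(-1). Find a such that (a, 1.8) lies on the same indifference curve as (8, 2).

a = 12

U depends on (a, o) only through S = 4a^(-1) + 3o^(-1), so equal utility means equal S. At (8, 2): S = 2.
With o = 1.8: 3·1.8^(-1) = 5/3, so 4a^(-1) = 2 − 5/3 = 1/3, i.e. a^(-1) = 1/12.
Hence a = 1/(1/12) = 12.
Check: U(12, 1.8) = 0.5.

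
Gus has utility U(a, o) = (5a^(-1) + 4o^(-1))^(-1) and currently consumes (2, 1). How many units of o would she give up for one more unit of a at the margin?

MRS = 5/16

For CES with ρ = -1, MRS = (5/4)·(o/a)^2.
At (2, 1): MRS = 5/16.
That is, one extra unit of a is worth 5/16 units of o at the margin.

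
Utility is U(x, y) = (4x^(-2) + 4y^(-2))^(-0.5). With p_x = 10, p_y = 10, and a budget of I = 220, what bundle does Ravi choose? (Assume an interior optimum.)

x* = 11, y* = 11

For CES with ρ = -2, MRS = (y/x)^3.
Tangency: set MRS = p_x/p_y = 10/10 = 1.
So (y/x)^3 = 1; taking the cube root, y/x = 1, i.e. y = x.
Substitute into the budget 10·x + 10·y = 220: 20·x = 220, so x* = 11 and y* = 11.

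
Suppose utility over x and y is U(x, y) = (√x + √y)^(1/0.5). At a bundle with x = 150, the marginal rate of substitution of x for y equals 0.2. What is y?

For CES with ρ = 0.5, MRS = √(y/x).
Setting √(y/150) = 0.2 gives y/150 = 1/25 and y = 6.

y = 6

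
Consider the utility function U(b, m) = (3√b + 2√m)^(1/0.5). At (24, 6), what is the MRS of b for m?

MRS = 0.75

For CES with ρ = 0.5, MRS = (3/2)·√(m/b).
At (24, 6): MRS = 0.75.
So at (24, 6) the consumer would give up 0.75 units of m for one more unit of b.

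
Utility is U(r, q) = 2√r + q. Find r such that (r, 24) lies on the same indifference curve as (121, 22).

r = 100

U(121, 22) = 44.
Set U(r, 24) = 44 and solve.
With q = 24: 2√r = 44 − 24 = 20, so √r = 10 and r = 100.
Check: U(100, 24) = 44.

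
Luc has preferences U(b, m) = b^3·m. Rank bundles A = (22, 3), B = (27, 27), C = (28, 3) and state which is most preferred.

Bundle B

Evaluate utility at each bundle:
U(A) = 31944.
U(B) = 531441.
U(C) = 65856.
Highest utility is B, so B ≻ C ≻ A.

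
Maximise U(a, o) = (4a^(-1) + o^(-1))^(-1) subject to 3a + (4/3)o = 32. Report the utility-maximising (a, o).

For CES with ρ = -1, MRS = (4/1)·(o/a)^2.
Tangency: set MRS = p_a/p_o = 3/(4/3) = 2.25.
So (o/a)^2 = 9/16; taking the square root, o/a = 0.75, i.e. o = 0.75·a.
Substitute into the budget 3·a + (4/3)·o = 32: 4·a = 32, so a* = 8 and o* = 0.75·8 = 6.

a* = 8, o* = 6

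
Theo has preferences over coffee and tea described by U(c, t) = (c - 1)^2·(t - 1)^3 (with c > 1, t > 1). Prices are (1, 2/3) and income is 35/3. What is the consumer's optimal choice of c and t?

c* = 5, t* = 10

MU_c = 2·(c−1)·(t−1)^3, MU_t = 3·(c−1)^2·(t−1)^2.
MRS = (2/3)·(t−1)/(c−1).
Tangency: set MRS = p_c/p_t = 1/(2/3) = 1.5.
So (2/3)·(t − 1)/(c − 1) = 1.5, i.e. (t − 1) = 2.25·(c − 1).
Rewrite the budget in excess-of-subsistence terms: 1·(c − 1) + (2/3)·(t − 1) = 35/3 − 1·1 − (2/3)·1 = 10.
Substituting, 2.5·(c − 1) = 10, so c − 1 = 4 and c* = 5.
Then t − 1 = 2.25·4 = 9, so t* = 10.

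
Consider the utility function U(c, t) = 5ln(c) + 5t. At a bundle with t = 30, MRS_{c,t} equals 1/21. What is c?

MU_c = 5/c, MU_t = 5.
MRS = 5/c ÷ 5.
MRS depends only on c: 1/c = 1/21 ⇒ c = 1/(1/21) = 21.

c = 21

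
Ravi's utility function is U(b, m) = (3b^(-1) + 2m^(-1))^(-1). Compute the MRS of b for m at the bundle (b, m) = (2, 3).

MRS = 3.375

For CES with ρ = -1, MRS = (3/2)·(m/b)^2.
At (2, 3): MRS = 3.375.
That is, one extra unit of b is worth 3.375 units of m at the margin.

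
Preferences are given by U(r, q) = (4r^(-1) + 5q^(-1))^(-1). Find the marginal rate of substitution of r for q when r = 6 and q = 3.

For CES with ρ = -1, MRS = (4/5)·(q/r)^2.
At (6, 3): MRS = 0.2.
So at (6, 3) the consumer would give up 0.2 units of q for one more unit of r.

MRS = 0.2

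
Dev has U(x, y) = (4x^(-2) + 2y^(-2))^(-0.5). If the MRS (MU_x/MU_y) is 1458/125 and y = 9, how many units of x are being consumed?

x = 5

For CES with ρ = -2, MRS = (4/2)·(y/x)^3.
Setting (4/2)·(9/x)^3 = 1458/125 gives (9/x)^3 = 729/125, so 9/x = 1.8 and x = 5.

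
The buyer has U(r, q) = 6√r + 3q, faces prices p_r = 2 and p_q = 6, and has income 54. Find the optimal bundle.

MU_r = 6/(2√r), MU_q = 3.
MRS = 6/(2√r) ÷ 3.
Tangency: set MRS = p_r/p_q = 2/6 = 1/3.
MRS depends only on r: 1/√r = 1/3 ⇒ √r = 1/(1/3) = 3 ⇒ r* = 9.
From the budget, 6·q = 54 − 2·9 = 36, so q* = 6.

r* = 9, q* = 6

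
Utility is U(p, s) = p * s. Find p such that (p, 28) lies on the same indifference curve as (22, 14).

p = 11

U(22, 14) = 308.
Set U(p, 28) = 308 and solve.
With s = 28: p = 308/28 = 11.
Check: U(11, 28) = 308.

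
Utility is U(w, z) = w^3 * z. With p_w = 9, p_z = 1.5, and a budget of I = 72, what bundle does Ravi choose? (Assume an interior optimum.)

MU_w = 3·w^2·z and MU_z = w^3.
MRS = MU_w/MU_z = (3/1)·z/w.
Tangency: set MRS = p_w/p_z = 9/1.5 = 6.
So (3/1)·z/w = 6, i.e. z = 2·w.
Substitute into the budget 9·w + 1.5·z = 72: 12·w = 72, so w* = 6.
Then z* = 2·6 = 12.

w* = 6, z* = 12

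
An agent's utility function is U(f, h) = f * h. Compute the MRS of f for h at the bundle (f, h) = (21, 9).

MRS = 3/7

MU_f = h and MU_h = f.
MRS = MU_f/MU_h = h/f.
At (21, 9): MRS = 3/7.
So at (21, 9) the consumer would give up 3/7 units of h for one more unit of f.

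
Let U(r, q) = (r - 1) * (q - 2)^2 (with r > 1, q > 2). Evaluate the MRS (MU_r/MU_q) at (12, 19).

MU_r = (q−2)^2, MU_q = 2·(r−1)·(q−2).
MRS = (1/2)·(q−2)/(r−1).
At (12, 19): MRS = 17/22.
That is, one extra unit of r is worth 17/22 units of q at the margin.

MRS = 17/22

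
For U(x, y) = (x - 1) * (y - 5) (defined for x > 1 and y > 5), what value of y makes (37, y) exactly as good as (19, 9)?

U(19, 9) = 72.
Set U(37, y) = 72 and solve.
With x = 37: (37 − 1) = 36, so (y − 5) = 72/36 = 2.
So y = 5 + 2 = 7.
Check: U(37, 7) = 72.

y = 7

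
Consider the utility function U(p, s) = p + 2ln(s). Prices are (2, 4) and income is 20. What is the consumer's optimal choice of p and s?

MU_p = 1, MU_s = 2/s.
MRS = 1 ÷ (2/s).
Tangency: set MRS = p_p/p_s = 2/4 = 0.5.
MRS depends only on s: 0.5·s = 0.5 ⇒ s* = 0.5/0.5 = 1.
From the budget, 2·p = 20 − 4·1 = 16, so p* = 8.

p* = 8, s* = 1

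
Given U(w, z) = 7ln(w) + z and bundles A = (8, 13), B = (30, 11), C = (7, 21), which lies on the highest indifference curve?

Bundle B

Evaluate utility at each bundle:
U(A) = 27.556.
U(B) = 34.808.
U(C) = 34.621.
Highest utility is B, so B ≻ C ≻ A.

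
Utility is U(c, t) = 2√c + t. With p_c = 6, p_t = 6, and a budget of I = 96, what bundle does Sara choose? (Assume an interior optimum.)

c* = 1, t* = 15

MU_c = 2/(2√c), MU_t = 1.
MRS = 2/(2√c) ÷ 1.
Tangency: set MRS = p_c/p_t = 6/6 = 1.
MRS depends only on c: 1/√c = 1 ⇒ √c = 1/1 = 1 ⇒ c* = 1.
From the budget, 6·t = 96 − 6·1 = 90, so t* = 15.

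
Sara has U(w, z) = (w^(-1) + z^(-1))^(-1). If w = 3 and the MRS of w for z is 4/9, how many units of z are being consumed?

z = 2

For CES with ρ = -1, MRS = (z/w)^2.
Setting (z/3)^2 = 4/9 gives z/3 = 2/3 and z = 2.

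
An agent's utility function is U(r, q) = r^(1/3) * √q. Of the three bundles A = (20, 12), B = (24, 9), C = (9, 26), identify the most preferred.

Evaluate utility at each bundle:
U(A) = 9.403.
U(B) = 8.653.
U(C) = 10.606.
Highest utility is C, so C ≻ A ≻ B.

Bundle C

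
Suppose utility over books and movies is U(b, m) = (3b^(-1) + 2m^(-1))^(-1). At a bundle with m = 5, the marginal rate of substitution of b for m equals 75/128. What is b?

For CES with ρ = -1, MRS = (3/2)·(m/b)^2.
Setting (3/2)·(5/b)^2 = 75/128 gives (5/b)^2 = 25/64, so 5/b = 0.625 and b = 8.

b = 8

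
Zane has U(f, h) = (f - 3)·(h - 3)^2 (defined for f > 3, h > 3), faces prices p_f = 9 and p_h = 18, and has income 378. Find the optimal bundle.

MU_f = (h−3)^2, MU_h = 2·(f−3)·(h−3).
MRS = (1/2)·(h−3)/(f−3).
Tangency: set MRS = p_f/p_h = 9/18 = 0.5.
So (1/2)·(h − 3)/(f − 3) = 0.5, i.e. (h − 3) = (f − 3).
Rewrite the budget in excess-of-subsistence terms: 9·(f − 3) + 18·(h − 3) = 378 − 9·3 − 18·3 = 297.
Substituting, 27·(f − 3) = 297, so f − 3 = 11 and f* = 14.
Then h − 3 = 11, so h* = 14.

f* = 14, h* = 14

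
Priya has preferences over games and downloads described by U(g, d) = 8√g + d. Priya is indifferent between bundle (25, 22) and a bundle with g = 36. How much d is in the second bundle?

d = 14

U(25, 22) = 62.
Set U(36, d) = 62 and solve.
With g = 36: √36 = 6, so d = 62 − 8·6 = 14.
Check: U(36, 14) = 62.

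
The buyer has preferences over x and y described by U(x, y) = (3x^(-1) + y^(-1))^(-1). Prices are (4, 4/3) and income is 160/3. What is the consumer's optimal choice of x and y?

For CES with ρ = -1, MRS = (3/1)·(y/x)^2.
Tangency: set MRS = p_x/p_y = 4/(4/3) = 3.
So (y/x)^2 = 1; taking the square root, y/x = 1, i.e. y = x.
Substitute into the budget 4·x + (4/3)·y = 160/3: (16/3)·x = 160/3, so x* = 10 and y* = 10.

x* = 10, y* = 10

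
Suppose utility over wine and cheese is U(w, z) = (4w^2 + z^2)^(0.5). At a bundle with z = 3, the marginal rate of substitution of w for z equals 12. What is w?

w = 9

For CES with ρ = 2, MRS = (4/1)·(z/w)^(-1).
Setting (4/1)·(3/w)^(-1) = 12 gives (3/w)^(-1) = 3, so 3/w = 1/3 and w = 9.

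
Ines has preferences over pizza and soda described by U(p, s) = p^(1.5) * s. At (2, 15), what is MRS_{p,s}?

MRS = 11.25

MU_p = 1.5·√p·s and MU_s = p^(1.5).
MRS = MU_p/MU_s = (1.5)·s/p.
At (2, 15): MRS = 11.25.
That is, one extra unit of p is worth 11.25 units of s at the margin.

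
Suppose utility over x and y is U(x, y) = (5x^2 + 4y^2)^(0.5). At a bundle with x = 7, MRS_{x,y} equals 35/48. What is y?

y = 12

For CES with ρ = 2, MRS = (5/4)·(y/x)^(-1).
Setting (5/4)·(y/7)^(-1) = 35/48 gives (y/7)^(-1) = 7/12, so y/7 = 12/7 and y = 12.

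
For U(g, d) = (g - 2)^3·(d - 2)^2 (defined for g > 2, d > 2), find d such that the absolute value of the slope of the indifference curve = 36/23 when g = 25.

MU_g = 3·(g−2)^2·(d−2)^2, MU_d = 2·(g−2)^3·(d−2).
MRS = (3/2)·(d−2)/(g−2).
Substitute g = 25: MRS = (d − 2)/(46/3). Setting this equal to 36/23 gives d − 2 = (36/23)·(46/3) = 24, so d = 26.

d = 26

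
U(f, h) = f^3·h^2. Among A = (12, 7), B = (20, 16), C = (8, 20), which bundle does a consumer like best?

Bundle B

Evaluate utility at each bundle:
U(A) = 84672.
U(B) = 2048000.
U(C) = 204800.
Highest utility is B, so B ≻ C ≻ A.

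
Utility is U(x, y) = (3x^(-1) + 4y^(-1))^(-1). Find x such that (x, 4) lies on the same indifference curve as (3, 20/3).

U depends on (x, y) only through S = 3x^(-1) + 4y^(-1), so equal utility means equal S. At (3, 20/3): S = 1.6.
With y = 4: 4·4^(-1) = 1, so 3x^(-1) = 1.6 − 1 = 0.6, i.e. x^(-1) = 0.2.
Hence x = 1/0.2 = 5.
Check: U(5, 4) = 0.625.

x = 5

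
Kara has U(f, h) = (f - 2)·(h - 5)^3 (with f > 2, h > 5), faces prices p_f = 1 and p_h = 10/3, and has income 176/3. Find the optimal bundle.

MU_f = (h−5)^3, MU_h = 3·(f−2)·(h−5)^2.
MRS = (1/3)·(h−5)/(f−2).
Tangency: set MRS = p_f/p_h = 1/(10/3) = 0.3.
So (1/3)·(h − 5)/(f − 2) = 0.3, i.e. (h − 5) = 0.9·(f − 2).
Rewrite the budget in excess-of-subsistence terms: 1·(f − 2) + (10/3)·(h − 5) = 176/3 − 1·2 − (10/3)·5 = 40.
Substituting, 4·(f − 2) = 40, so f − 2 = 10 and f* = 12.
Then h − 5 = 0.9·10 = 9, so h* = 14.

f* = 12, h* = 14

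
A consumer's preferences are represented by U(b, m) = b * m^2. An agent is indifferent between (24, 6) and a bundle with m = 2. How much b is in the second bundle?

U(24, 6) = 864.
Set U(b, 2) = 864 and solve.
With m = 2: 2^2 = 4, so b = 864/4 = 216.
Check: U(216, 2) = 864.

b = 216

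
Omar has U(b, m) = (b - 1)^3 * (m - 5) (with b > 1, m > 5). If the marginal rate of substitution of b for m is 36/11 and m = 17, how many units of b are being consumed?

b = 12

MU_b = 3·(b−1)^2·(m−5), MU_m = (b−1)^3.
MRS = (3/1)·(m−5)/(b−1).
Substitute m = 17: MRS = 36/(b − 1). Setting this equal to 36/11 gives b − 1 = 36/(36/11) = 11, so b = 12.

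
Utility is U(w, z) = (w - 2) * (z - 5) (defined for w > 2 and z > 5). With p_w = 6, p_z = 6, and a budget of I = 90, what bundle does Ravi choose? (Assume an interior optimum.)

w* = 6, z* = 9

MU_w = (z−5), MU_z = (w−2).
MRS = (z−5)/(w−2).
Tangency: set MRS = p_w/p_z = 6/6 = 1.
So (z − 5)/(w − 2) = 1, i.e. (z − 5) = (w − 2).
Rewrite the budget in excess-of-subsistence terms: 6·(w − 2) + 6·(z − 5) = 90 − 6·2 − 6·5 = 48.
Substituting, 12·(w − 2) = 48, so w − 2 = 4 and w* = 6.
Then z − 5 = 4, so z* = 9.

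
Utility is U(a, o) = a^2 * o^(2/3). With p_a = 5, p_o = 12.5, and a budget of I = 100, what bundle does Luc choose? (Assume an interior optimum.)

MU_a = 2·a·o^(2/3) and MU_o = 2/3·a^2·o^(-1/3).
MRS = MU_a/MU_o = (3)·o/a.
Tangency: set MRS = p_a/p_o = 5/12.5 = 0.4.
So (3)·o/a = 0.4, i.e. o = (2/15)·a.
Substitute into the budget 5·a + 12.5·o = 100: (20/3)·a = 100, so a* = 15.
Then o* = (2/15)·15 = 2.

a* = 15, o* = 2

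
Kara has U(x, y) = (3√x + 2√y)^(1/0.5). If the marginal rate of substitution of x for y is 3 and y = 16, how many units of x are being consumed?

x = 4

For CES with ρ = 0.5, MRS = (3/2)·√(y/x).
Setting (3/2)·√(16/x) = 3 gives √(16/x) = 2, so 16/x = 4 and x = 4.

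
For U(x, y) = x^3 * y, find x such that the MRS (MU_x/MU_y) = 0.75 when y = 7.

MU_x = 3·x^2·y and MU_y = x^3.
MRS = MU_x/MU_y = (3/1)·y/x.
Substitute y = 7: MRS = 21/x. Setting 21/x = 0.75 gives x = 21/0.75 = 28.

x = 28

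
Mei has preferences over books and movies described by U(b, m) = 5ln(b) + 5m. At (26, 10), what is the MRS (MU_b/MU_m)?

MRS = 1/26

MU_b = 5/b, MU_m = 5.
MRS = 5/b ÷ 5.
At (26, 10): MRS = 1/26.
The indifference curve has slope −1/26 at this bundle.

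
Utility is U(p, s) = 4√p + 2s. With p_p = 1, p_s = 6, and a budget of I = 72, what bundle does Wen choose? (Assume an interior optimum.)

MU_p = 4/(2√p), MU_s = 2.
MRS = 4/(2√p) ÷ 2.
Tangency: set MRS = p_p/p_s = 1/6.
MRS depends only on p: 1/√p = 1/6 ⇒ √p = 1/(1/6) = 6 ⇒ p* = 36.
From the budget, 6·s = 72 − 1·36 = 36, so s* = 6.

p* = 36, s* = 6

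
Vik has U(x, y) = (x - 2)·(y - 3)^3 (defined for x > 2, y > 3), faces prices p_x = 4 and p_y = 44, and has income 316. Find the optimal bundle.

x* = 13, y* = 6

MU_x = (y−3)^3, MU_y = 3·(x−2)·(y−3)^2.
MRS = (1/3)·(y−3)/(x−2).
Tangency: set MRS = p_x/p_y = 4/44 = 1/11.
So (1/3)·(y − 3)/(x − 2) = 1/11, i.e. (y − 3) = (3/11)·(x − 2).
Rewrite the budget in excess-of-subsistence terms: 4·(x − 2) + 44·(y − 3) = 316 − 4·2 − 44·3 = 176.
Substituting, 16·(x − 2) = 176, so x − 2 = 11 and x* = 13.
Then y − 3 = (3/11)·11 = 3, so y* = 6.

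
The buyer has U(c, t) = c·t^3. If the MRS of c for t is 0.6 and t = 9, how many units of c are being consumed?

MU_c = t^3 and MU_t = 3·c·t^2.
MRS = MU_c/MU_t = (1/3)·t/c.
Substitute t = 9: MRS = 3/c. Setting 3/c = 0.6 gives c = 3/0.6 = 5.

c = 5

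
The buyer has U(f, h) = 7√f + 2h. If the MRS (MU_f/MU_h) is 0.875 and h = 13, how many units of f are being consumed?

MU_f = 7/(2√f), MU_h = 2.
MRS = 7/(2√f) ÷ 2.
MRS depends only on f: 1.75/√f = 0.875 ⇒ √f = 1.75/0.875 = 2 ⇒ f = 4.

f = 4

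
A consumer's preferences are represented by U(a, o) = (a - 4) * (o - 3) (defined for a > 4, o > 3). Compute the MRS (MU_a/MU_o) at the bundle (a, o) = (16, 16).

MU_a = (o−3), MU_o = (a−4).
MRS = (o−3)/(a−4).
At (16, 16): MRS = 13/12.
The indifference curve has slope −13/12 at this bundle.

MRS = 13/12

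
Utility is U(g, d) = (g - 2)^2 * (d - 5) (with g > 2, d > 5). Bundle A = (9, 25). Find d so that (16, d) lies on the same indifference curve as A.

U(9, 25) = 980.
Set U(16, d) = 980 and solve.
With g = 16: (16 − 2)^2 = 196, so (d − 5) = 980/196 = 5.
So d = 5 + 5 = 10.
Check: U(16, 10) = 980.

d = 10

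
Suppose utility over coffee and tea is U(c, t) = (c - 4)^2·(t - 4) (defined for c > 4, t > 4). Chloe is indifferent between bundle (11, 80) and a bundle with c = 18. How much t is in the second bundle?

t = 23

U(11, 80) = 3724.
Set U(18, t) = 3724 and solve.
With c = 18: (18 − 4)^2 = 196, so (t − 4) = 3724/196 = 19.
So t = 4 + 19 = 23.
Check: U(18, 23) = 3724.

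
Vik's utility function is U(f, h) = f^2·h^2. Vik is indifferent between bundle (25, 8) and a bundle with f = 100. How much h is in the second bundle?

h = 2

U(25, 8) = 40000.
Set U(100, h) = 40000 and solve.
With f = 100: 100^2 = 10000, so h^2 = 40000/10000 = 4; taking the square root, h = 2.
Check: U(100, 2) = 40000.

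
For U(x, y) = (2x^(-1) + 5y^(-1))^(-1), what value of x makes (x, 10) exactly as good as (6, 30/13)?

x = 1

U depends on (x, y) only through S = 2x^(-1) + 5y^(-1), so equal utility means equal S. At (6, 30/13): S = 2.5.
With y = 10: 5·10^(-1) = 0.5, so 2x^(-1) = 2.5 − 0.5 = 2, i.e. x^(-1) = 1.
Hence x = 1/1 = 1.
Check: U(1, 10) = 0.4.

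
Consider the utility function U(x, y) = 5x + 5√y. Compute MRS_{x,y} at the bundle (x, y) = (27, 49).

MRS = 14

MU_x = 5, MU_y = 5/(2√y).
MRS = 5 ÷ (5/(2√y)).
At (27, 49): MRS = 14.
That is, one extra unit of x is worth 14 units of y at the margin.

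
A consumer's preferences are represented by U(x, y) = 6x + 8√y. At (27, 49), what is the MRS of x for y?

MU_x = 6, MU_y = 8/(2√y).
MRS = 6 ÷ (8/(2√y)).
At (27, 49): MRS = 10.5.
The indifference curve has slope −10.5 at this bundle.

MRS = 10.5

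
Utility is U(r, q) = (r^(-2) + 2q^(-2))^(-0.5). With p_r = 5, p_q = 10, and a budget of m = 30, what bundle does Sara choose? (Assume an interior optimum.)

r* = 2, q* = 2

For CES with ρ = -2, MRS = (1/2)·(q/r)^3.
Tangency: set MRS = p_r/p_q = 5/10 = 0.5.
So (q/r)^3 = 1; taking the cube root, q/r = 1, i.e. q = r.
Substitute into the budget 5·r + 10·q = 30: 15·r = 30, so r* = 2 and q* = 2.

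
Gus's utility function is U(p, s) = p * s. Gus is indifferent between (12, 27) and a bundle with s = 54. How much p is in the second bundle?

p = 6

U(12, 27) = 324.
Set U(p, 54) = 324 and solve.
With s = 54: p = 324/54 = 6.
Check: U(6, 54) = 324.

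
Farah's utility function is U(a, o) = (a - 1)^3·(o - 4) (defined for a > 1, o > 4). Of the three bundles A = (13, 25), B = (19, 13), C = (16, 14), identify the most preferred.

Bundle B

Evaluate utility at each bundle:
U(A) = 36288.
U(B) = 52488.
U(C) = 33750.
Highest utility is B, so B ≻ A ≻ C.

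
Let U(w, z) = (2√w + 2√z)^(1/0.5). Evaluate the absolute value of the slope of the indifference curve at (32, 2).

MRS = 0.25

For CES with ρ = 0.5, MRS = √(z/w).
At (32, 2): MRS = 0.25.
So at (32, 2) the consumer would give up 0.25 units of z for one more unit of w.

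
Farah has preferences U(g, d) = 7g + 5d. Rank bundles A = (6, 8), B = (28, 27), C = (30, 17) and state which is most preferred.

Bundle B

Evaluate utility at each bundle:
U(A) = 82.
U(B) = 331.
U(C) = 295.
Highest utility is B, so B ≻ C ≻ A.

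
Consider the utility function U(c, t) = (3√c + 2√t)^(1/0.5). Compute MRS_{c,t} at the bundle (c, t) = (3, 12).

MRS = 3

For CES with ρ = 0.5, MRS = (3/2)·√(t/c).
At (3, 12): MRS = 3.
The indifference curve has slope −3 at this bundle.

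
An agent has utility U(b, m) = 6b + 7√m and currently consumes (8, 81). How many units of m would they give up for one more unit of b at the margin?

MU_b = 6, MU_m = 7/(2√m).
MRS = 6 ÷ (7/(2√m)).
At (8, 81): MRS = 108/7.
That is, one extra unit of b is worth 108/7 units of m at the margin.

MRS = 108/7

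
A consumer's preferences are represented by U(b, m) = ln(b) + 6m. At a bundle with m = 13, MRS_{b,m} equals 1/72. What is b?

MU_b = 1/b, MU_m = 6.
MRS = 1/b ÷ 6.
MRS depends only on b: (1/6)/b = 1/72 ⇒ b = (1/6)/(1/72) = 12.

b = 12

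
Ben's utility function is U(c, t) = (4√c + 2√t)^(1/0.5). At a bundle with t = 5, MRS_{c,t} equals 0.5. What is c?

c = 80

For CES with ρ = 0.5, MRS = (4/2)·√(t/c).
Setting (4/2)·√(5/c) = 0.5 gives √(5/c) = 0.25, so 5/c = 1/16 and c = 80.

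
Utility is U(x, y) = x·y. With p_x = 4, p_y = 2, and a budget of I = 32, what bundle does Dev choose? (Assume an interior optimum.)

x* = 4, y* = 8

MU_x = y and MU_y = x.
MRS = MU_x/MU_y = y/x.
Tangency: set MRS = p_x/p_y = 4/2 = 2.
So y/x = 2, i.e. y = 2·x.
Substitute into the budget 4·x + 2·y = 32: 8·x = 32, so x* = 4.
Then y* = 2·4 = 8.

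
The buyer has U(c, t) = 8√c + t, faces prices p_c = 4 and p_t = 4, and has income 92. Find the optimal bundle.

MU_c = 8/(2√c), MU_t = 1.
MRS = 8/(2√c) ÷ 1.
Tangency: set MRS = p_c/p_t = 4/4 = 1.
MRS depends only on c: 4/√c = 1 ⇒ √c = 4/1 = 4 ⇒ c* = 16.
From the budget, 4·t = 92 − 4·16 = 28, so t* = 7.

c* = 16, t* = 7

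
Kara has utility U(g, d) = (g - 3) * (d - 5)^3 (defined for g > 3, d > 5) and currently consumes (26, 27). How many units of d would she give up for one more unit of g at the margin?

MU_g = (d−5)^3, MU_d = 3·(g−3)·(d−5)^2.
MRS = (1/3)·(d−5)/(g−3).
At (26, 27): MRS = 22/69.
So at (26, 27) the consumer would give up 22/69 units of d for one more unit of g.

MRS = 22/69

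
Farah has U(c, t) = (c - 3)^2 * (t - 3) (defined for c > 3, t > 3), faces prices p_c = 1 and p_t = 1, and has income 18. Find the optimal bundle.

MU_c = 2·(c−3)·(t−3), MU_t = (c−3)^2.
MRS = (2/1)·(t−3)/(c−3).
Tangency: set MRS = p_c/p_t = 1/1 = 1.
So (2/1)·(t − 3)/(c − 3) = 1, i.e. (t − 3) = 0.5·(c − 3).
Rewrite the budget in excess-of-subsistence terms: 1·(c − 3) + 1·(t − 3) = 18 − 1·3 − 1·3 = 12.
Substituting, 1.5·(c − 3) = 12, so c − 3 = 8 and c* = 11.
Then t − 3 = 0.5·8 = 4, so t* = 7.

c* = 11, t* = 7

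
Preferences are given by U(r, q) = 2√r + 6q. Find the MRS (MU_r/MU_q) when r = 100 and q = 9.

MRS = 1/60

MU_r = 2/(2√r), MU_q = 6.
MRS = 2/(2√r) ÷ 6.
At (100, 9): MRS = 1/60.
So at (100, 9) the consumer would give up 1/60 units of q for one more unit of r.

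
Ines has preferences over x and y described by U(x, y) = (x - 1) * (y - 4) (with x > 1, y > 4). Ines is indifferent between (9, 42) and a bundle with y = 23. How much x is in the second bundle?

x = 17

U(9, 42) = 304.
Set U(x, 23) = 304 and solve.
With y = 23: (23 − 4) = 19, so (x − 1) = 304/19 = 16.
So x = 1 + 16 = 17.
Check: U(17, 23) = 304.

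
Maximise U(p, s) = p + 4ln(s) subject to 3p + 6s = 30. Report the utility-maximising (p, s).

p* = 6, s* = 2

MU_p = 1, MU_s = 4/s.
MRS = 1 ÷ (4/s).
Tangency: set MRS = p_p/p_s = 3/6 = 0.5.
MRS depends only on s: 0.25·s = 0.5 ⇒ s* = 0.5/0.25 = 2.
From the budget, 3·p = 30 − 6·2 = 18, so p* = 6.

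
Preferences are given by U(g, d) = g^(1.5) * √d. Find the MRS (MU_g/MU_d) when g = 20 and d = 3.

MU_g = 1.5·√g·√d and MU_d = 0.5·g^(1.5)·d^(-0.5).
MRS = MU_g/MU_d = (3)·d/g.
At (20, 3): MRS = 0.45.
That is, one extra unit of g is worth 0.45 units of d at the margin.

MRS = 0.45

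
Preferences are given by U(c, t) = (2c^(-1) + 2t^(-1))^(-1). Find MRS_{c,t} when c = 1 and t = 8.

For CES with ρ = -1, MRS = (t/c)^2.
At (1, 8): MRS = 64.
So at (1, 8) the consumer would give up 64 units of t for one more unit of c.

MRS = 64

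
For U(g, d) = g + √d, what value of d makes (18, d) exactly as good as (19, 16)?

d = 25

U(19, 16) = 23.
Set U(18, d) = 23 and solve.
With g = 18: √d = 23 − 18 = 5, so √d = 5 and d = 25.
Check: U(18, 25) = 23.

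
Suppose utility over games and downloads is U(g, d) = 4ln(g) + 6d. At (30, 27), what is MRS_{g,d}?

MU_g = 4/g, MU_d = 6.
MRS = 4/g ÷ 6.
At (30, 27): MRS = 1/45.
That is, one extra unit of g is worth 1/45 units of d at the margin.

MRS = 1/45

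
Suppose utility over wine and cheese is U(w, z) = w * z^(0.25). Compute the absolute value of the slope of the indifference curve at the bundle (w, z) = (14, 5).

MU_w = z^(0.25) and MU_z = 0.25·w·z^(-0.75).
MRS = MU_w/MU_z = (4)·z/w.
At (14, 5): MRS = 10/7.
So at (14, 5) the consumer would give up 10/7 units of z for one more unit of w.

MRS = 10/7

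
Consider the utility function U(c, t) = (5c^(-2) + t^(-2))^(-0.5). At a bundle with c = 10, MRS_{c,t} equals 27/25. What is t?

t = 6

For CES with ρ = -2, MRS = (5/1)·(t/c)^3.
Setting (5/1)·(t/10)^3 = 27/25 gives (t/10)^3 = 27/125, so t/10 = 0.6 and t = 6.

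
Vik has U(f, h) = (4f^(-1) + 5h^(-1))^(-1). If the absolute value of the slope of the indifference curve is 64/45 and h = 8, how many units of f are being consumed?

f = 6

For CES with ρ = -1, MRS = (4/5)·(h/f)^2.
Setting (4/5)·(8/f)^2 = 64/45 gives (8/f)^2 = 16/9, so 8/f = 4/3 and f = 6.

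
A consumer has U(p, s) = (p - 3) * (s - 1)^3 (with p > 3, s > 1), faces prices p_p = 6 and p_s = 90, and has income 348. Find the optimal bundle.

MU_p = (s−1)^3, MU_s = 3·(p−3)·(s−1)^2.
MRS = (1/3)·(s−1)/(p−3).
Tangency: set MRS = p_p/p_s = 6/90 = 1/15.
So (1/3)·(s − 1)/(p − 3) = 1/15, i.e. (s − 1) = 0.2·(p − 3).
Rewrite the budget in excess-of-subsistence terms: 6·(p − 3) + 90·(s − 1) = 348 − 6·3 − 90·1 = 240.
Substituting, 24·(p − 3) = 240, so p − 3 = 10 and p* = 13.
Then s − 1 = 0.2·10 = 2, so s* = 3.

p* = 13, s* = 3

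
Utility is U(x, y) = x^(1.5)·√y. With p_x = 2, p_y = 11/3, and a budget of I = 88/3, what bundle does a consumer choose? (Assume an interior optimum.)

x* = 11, y* = 2

MU_x = 1.5·√x·√y and MU_y = 0.5·x^(1.5)·y^(-0.5).
MRS = MU_x/MU_y = (3)·y/x.
Tangency: set MRS = p_x/p_y = 2/(11/3) = 6/11.
So (3)·y/x = 6/11, i.e. y = (2/11)·x.
Substitute into the budget 2·x + (11/3)·y = 88/3: (8/3)·x = 88/3, so x* = 11.
Then y* = (2/11)·11 = 2.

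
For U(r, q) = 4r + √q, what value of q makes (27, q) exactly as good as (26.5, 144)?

U(26.5, 144) = 118.
Set U(27, q) = 118 and solve.
With r = 27: √q = 118 − 4·27 = 10, so √q = 10 and q = 100.
Check: U(27, 100) = 118.

q = 100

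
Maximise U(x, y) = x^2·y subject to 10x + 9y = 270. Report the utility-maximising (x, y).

MU_x = 2·x·y and MU_y = x^2.
MRS = MU_x/MU_y = (2/1)·y/x.
Tangency: set MRS = p_x/p_y = 10/9.
So (2/1)·y/x = 10/9, i.e. y = (5/9)·x.
Substitute into the budget 10·x + 9·y = 270: 15·x = 270, so x* = 18.
Then y* = (5/9)·18 = 10.

x* = 18, y* = 10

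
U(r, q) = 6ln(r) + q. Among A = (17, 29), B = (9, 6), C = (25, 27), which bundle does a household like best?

Evaluate utility at each bundle:
U(A) = 45.999.
U(B) = 19.183.
U(C) = 46.313.
Highest utility is C, so C ≻ A ≻ B.

Bundle C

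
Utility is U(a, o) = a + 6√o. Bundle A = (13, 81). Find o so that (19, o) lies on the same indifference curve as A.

U(13, 81) = 67.
Set U(19, o) = 67 and solve.
With a = 19: 6√o = 67 − 19 = 48, so √o = 8 and o = 64.
Check: U(19, 64) = 67.

o = 64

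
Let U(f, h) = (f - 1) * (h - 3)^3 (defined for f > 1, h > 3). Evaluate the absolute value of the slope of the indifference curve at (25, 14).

MRS = 11/72

MU_f = (h−3)^3, MU_h = 3·(f−1)·(h−3)^2.
MRS = (1/3)·(h−3)/(f−1).
At (25, 14): MRS = 11/72.
So at (25, 14) the consumer would give up 11/72 units of h for one more unit of f.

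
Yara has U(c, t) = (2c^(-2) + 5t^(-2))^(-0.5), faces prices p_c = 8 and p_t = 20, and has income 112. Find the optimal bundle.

For CES with ρ = -2, MRS = (2/5)·(t/c)^3.
Tangency: set MRS = p_c/p_t = 8/20 = 0.4.
So (t/c)^3 = 1; taking the cube root, t/c = 1, i.e. t = c.
Substitute into the budget 8·c + 20·t = 112: 28·c = 112, so c* = 4 and t* = 4.

c* = 4, t* = 4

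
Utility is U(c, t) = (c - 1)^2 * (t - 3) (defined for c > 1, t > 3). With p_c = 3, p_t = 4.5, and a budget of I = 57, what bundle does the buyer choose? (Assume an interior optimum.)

MU_c = 2·(c−1)·(t−3), MU_t = (c−1)^2.
MRS = (2/1)·(t−3)/(c−1).
Tangency: set MRS = p_c/p_t = 3/4.5 = 2/3.
So (2/1)·(t − 3)/(c − 1) = 2/3, i.e. (t − 3) = (1/3)·(c − 1).
Rewrite the budget in excess-of-subsistence terms: 3·(c − 1) + 4.5·(t − 3) = 57 − 3·1 − 4.5·3 = 40.5.
Substituting, 4.5·(c − 1) = 40.5, so c − 1 = 9 and c* = 10.
Then t − 3 = (1/3)·9 = 3, so t* = 6.

c* = 10, t* = 6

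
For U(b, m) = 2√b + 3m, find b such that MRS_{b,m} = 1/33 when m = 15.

MU_b = 2/(2√b), MU_m = 3.
MRS = 2/(2√b) ÷ 3.
MRS depends only on b: (1/3)/√b = 1/33 ⇒ √b = (1/3)/(1/33) = 11 ⇒ b = 121.

b = 121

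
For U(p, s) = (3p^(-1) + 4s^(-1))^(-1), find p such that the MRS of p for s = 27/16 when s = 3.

p = 2

For CES with ρ = -1, MRS = (3/4)·(s/p)^2.
Setting (3/4)·(3/p)^2 = 27/16 gives (3/p)^2 = 2.25, so 3/p = 1.5 and p = 2.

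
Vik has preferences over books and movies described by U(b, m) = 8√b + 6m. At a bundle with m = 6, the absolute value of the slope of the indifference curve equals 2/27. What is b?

b = 81

MU_b = 8/(2√b), MU_m = 6.
MRS = 8/(2√b) ÷ 6.
MRS depends only on b: (2/3)/√b = 2/27 ⇒ √b = (2/3)/(2/27) = 9 ⇒ b = 81.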